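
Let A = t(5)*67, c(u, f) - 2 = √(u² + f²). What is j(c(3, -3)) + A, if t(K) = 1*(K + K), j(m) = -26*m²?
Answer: 98 - 312*√2 ≈ -343.23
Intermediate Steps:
c(u, f) = 2 + √(f² + u²) (c(u, f) = 2 + √(u² + f²) = 2 + √(f² + u²))
t(K) = 2*K (t(K) = 1*(2*K) = 2*K)
A = 670 (A = (2*5)*67 = 10*67 = 670)
j(c(3, -3)) + A = -26*(2 + √((-3)² + 3²))² + 670 = -26*(2 + √(9 + 9))² + 670 = -26*(2 + √18)² + 670 = -26*(2 + 3*√2)² + 670 = 670 - 26*(2 + 3*√2)²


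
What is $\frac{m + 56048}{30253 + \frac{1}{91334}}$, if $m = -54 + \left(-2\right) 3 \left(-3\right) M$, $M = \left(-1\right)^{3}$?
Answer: $\frac{5112511984}{2763127503} \approx 1.8503$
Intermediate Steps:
$M = -1$
$m = -72$ ($m = -54 + \left(-2\right) 3 \left(-3\right) \left(-1\right) = -54 + \left(-6\right) \left(-3\right) \left(-1\right) = -54 + 18 \left(-1\right) = -54 - 18 = -72$)
$\frac{m + 56048}{30253 + \frac{1}{91334}} = \frac{-72 + 56048}{30253 + \frac{1}{91334}} = \frac{55976}{30253 + \frac{1}{91334}} = \frac{55976}{\frac{2763127503}{91334}} = 55976 \cdot \frac{91334}{2763127503} = \frac{5112511984}{2763127503}$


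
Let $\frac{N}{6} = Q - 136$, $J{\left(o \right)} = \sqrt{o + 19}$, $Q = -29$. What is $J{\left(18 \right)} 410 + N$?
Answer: $-990 + 410 \sqrt{37} \approx 1503.9$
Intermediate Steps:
$J{\left(o \right)} = \sqrt{19 + o}$
$N = -990$ ($N = 6 \left(-29 - 136\right) = 6 \left(-165\right) = -990$)
$J{\left(18 \right)} 410 + N = \sqrt{19 + 18} \cdot 410 - 990 = \sqrt{37} \cdot 410 - 990 = 410 \sqrt{37} - 990 = -990 + 410 \sqrt{37}$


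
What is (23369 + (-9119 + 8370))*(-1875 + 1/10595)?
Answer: -6913237152/163 ≈ -4.2412e+7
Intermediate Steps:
(23369 + (-9119 + 8370))*(-1875 + 1/10595) = (23369 - 749)*(-1875 + 1/10595) = 22620*(-19865624/10595) = -6913237152/163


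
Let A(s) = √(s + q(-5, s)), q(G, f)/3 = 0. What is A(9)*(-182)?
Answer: -546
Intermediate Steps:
q(G, f) = 0 (q(G, f) = 3*0 = 0)
A(s) = √s (A(s) = √(s + 0) = √s)
A(9)*(-182) = √9*(-182) = 3*(-182) = -546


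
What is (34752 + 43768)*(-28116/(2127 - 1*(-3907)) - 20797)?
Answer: -4927805821640/3017 ≈ -1.6333e+9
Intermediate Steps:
(34752 + 43768)*(-28116/(2127 - 1*(-3907)) - 20797) = 78520*(-28116/(2127 + 3907) - 20797) = 78520*(-28116/6034 - 20797) = 78520*(-28116*1/6034 - 20797) = 78520*(-14058/3017 - 20797) = 78520*(-62758607/3017) = -4927805821640/3017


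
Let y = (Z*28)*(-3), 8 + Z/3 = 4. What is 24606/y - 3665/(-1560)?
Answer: 14611/546 ≈ 26.760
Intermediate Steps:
Z = -12 (Z = -24 + 3*4 = -24 + 12 = -12)
y = 1008 (y = -12*28*(-3) = -336*(-3) = 1008)
24606/y - 3665/(-1560) = 24606/1008 - 3665/(-1560) = 24606*(1/1008) - 3665*(-1/1560) = 1367/56 + 733/312 = 14611/546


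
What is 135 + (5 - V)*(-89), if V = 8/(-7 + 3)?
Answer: -488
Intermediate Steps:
V = -2 (V = 8/(-4) = -¼*8 = -2)
135 + (5 - V)*(-89) = 135 + (5 - 1*(-2))*(-89) = 135 + (5 + 2)*(-89) = 135 + 7*(-89) = 135 - 623 = -488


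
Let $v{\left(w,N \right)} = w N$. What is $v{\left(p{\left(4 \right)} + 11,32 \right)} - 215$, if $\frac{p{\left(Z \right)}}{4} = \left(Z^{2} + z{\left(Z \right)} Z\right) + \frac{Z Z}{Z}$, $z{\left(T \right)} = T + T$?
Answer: $6793$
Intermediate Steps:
$z{\left(T \right)} = 2 T$
$p{\left(Z \right)} = 4 Z + 12 Z^{2}$ ($p{\left(Z \right)} = 4 \left(\left(Z^{2} + 2 Z Z\right) + \frac{Z Z}{Z}\right) = 4 \left(\left(Z^{2} + 2 Z^{2}\right) + \frac{Z^{2}}{Z}\right) = 4 \left(3 Z^{2} + Z\right) = 4 \left(Z + 3 Z^{2}\right) = 4 Z + 12 Z^{2}$)
$v{\left(w,N \right)} = N w$
$v{\left(p{\left(4 \right)} + 11,32 \right)} - 215 = 32 \left(4 \cdot 4 \left(1 + 3 \cdot 4\right) + 11\right) - 215 = 32 \left(4 \cdot 4 \left(1 + 12\right) + 11\right) - 215 = 32 \left(4 \cdot 4 \cdot 13 + 11\right) - 215 = 32 \left(208 + 11\right) - 215 = 32 \cdot 219 - 215 = 7008 - 215 = 6793$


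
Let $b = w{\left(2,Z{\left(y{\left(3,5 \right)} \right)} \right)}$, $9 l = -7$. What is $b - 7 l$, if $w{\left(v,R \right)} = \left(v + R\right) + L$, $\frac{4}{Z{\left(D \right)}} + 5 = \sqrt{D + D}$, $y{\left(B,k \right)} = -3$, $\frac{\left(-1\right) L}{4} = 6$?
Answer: $- \frac{4799}{279} - \frac{4 i \sqrt{6}}{31} \approx -17.201 - 0.31606 i$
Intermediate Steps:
$L = -24$ ($L = \left(-4\right) 6 = -24$)
$l = - \frac{7}{9}$ ($l = \frac{1}{9} \left(-7\right) = - \frac{7}{9} \approx -0.77778$)
$Z{\left(D \right)} = \frac{4}{-5 + \sqrt{2} \sqrt{D}}$ ($Z{\left(D \right)} = \frac{4}{-5 + \sqrt{D + D}} = \frac{4}{-5 + \sqrt{2 D}} = \frac{4}{-5 + \sqrt{2} \sqrt{D}}$)
$w{\left(v,R \right)} = -24 + R + v$ ($w{\left(v,R \right)} = \left(v + R\right) - 24 = \left(R + v\right) - 24 = -24 + R + v$)
$b = -22 + \frac{4}{-5 + i \sqrt{6}}$ ($b = -24 + \frac{4}{-5 + \sqrt{2} \sqrt{-3}} + 2 = -24 + \frac{4}{-5 + \sqrt{2} i \sqrt{3}} + 2 = -24 + \frac{4}{-5 + i \sqrt{6}} + 2 = -22 + \frac{4}{-5 + i \sqrt{6}} \approx -22.645 - 0.31606 i$)
$b - 7 l = \left(- \frac{702}{31} - \frac{4 i \sqrt{6}}{31}\right) - - \frac{49}{9} = \left(- \frac{702}{31} - \frac{4 i \sqrt{6}}{31}\right) + \frac{49}{9} = - \frac{4799}{279} - \frac{4 i \sqrt{6}}{31}$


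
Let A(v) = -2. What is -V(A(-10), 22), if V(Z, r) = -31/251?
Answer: 31/251 ≈ 0.12351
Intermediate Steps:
V(Z, r) = -31/251 (V(Z, r) = -31*1/251 = -31/251)
-V(A(-10), 22) = -1*(-31/251) = 31/251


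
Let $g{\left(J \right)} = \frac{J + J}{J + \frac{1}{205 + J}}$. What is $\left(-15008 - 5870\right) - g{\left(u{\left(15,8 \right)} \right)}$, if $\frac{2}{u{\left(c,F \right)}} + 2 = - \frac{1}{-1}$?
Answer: $- \frac{8456402}{405} \approx -20880.0$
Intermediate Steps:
$u{\left(c,F \right)} = -2$ ($u{\left(c,F \right)} = \frac{2}{-2 - \frac{1}{-1}} = \frac{2}{-2 - -1} = \frac{2}{-2 + 1} = \frac{2}{-1} = 2 \left(-1\right) = -2$)
$g{\left(J \right)} = \frac{2 J}{J + \frac{1}{205 + J}}$
$\left(-15008 - 5870\right) - g{\left(u{\left(15,8 \right)} \right)} = \left(-15008 - 5870\right) - 2 \left(-2\right) \frac{1}{1 + \left(-2\right)^{2} + 205 \left(-2\right)} \left(205 - 2\right) = -20878 - 2 \left(-2\right) \frac{1}{1 + 4 - 410} \cdot 203 = -20878 - 2 \left(-2\right) \frac{1}{-405} \cdot 203 = -20878 - 2 \left(-2\right) \left(- \frac{1}{405}\right) 203 = -20878 - \frac{812}{405} = - \frac{8456402}{405}$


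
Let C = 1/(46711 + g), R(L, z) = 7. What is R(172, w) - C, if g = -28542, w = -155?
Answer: 127182/18169 ≈ 6.9999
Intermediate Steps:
C = 1/18169 (C = 1/(46711 - 28542) = 1/18169 ≈ 5.5039e-5)
R(172, w) - C = 7 - 1*1/18169 = 7 - 1/18169 = 127182/18169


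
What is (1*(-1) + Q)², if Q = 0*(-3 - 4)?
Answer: 1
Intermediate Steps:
Q = 0 (Q = 0*(-7) = 0)
(1*(-1) + Q)² = (1*(-1) + 0)² = (-1 + 0)² = (-1)² = 1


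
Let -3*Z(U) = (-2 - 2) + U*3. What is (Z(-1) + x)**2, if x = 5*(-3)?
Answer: 1444/9 ≈ 160.44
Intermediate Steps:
x = -15
Z(U) = 4/3 - U (Z(U) = -((-2 - 2) + U*3)/3 = -(-4 + 3*U)/3 = 4/3 - U)
(Z(-1) + x)**2 = ((4/3 - 1*(-1)) - 15)**2 = ((4/3 + 1) - 15)**2 = (7/3 - 15)**2 = (-38/3)**2 = 1444/9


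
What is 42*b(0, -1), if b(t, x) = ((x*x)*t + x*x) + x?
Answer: 0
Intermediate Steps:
b(t, x) = x + x² + t*x² (b(t, x) = (x²*t + x²) + x = (t*x² + x²) + x = (x² + t*x²) + x = x + x² + t*x²)
42*b(0, -1) = 42*(-(1 - 1 + 0*(-1))) = 42*(-(1 - 1 + 0)) = 42*(-1*0) = 42*0 = 0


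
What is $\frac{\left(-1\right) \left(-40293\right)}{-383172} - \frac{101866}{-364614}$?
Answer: $\frac{109643275}{629323764} \approx 0.17422$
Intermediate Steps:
$\frac{\left(-1\right) \left(-40293\right)}{-383172} - \frac{101866}{-364614} = 40293 \left(- \frac{1}{383172}\right) - - \frac{50933}{182307} = - \frac{363}{3452} + \frac{50933}{182307} = \frac{109643275}{629323764}$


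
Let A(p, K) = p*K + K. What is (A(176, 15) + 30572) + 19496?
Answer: 52723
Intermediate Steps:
A(p, K) = K + K*p (A(p, K) = K*p + K = K + K*p)
(A(176, 15) + 30572) + 19496 = (15*(1 + 176) + 30572) + 19496 = (15*177 + 30572) + 19496 = (2655 + 30572) + 19496 = 33227 + 19496 = 52723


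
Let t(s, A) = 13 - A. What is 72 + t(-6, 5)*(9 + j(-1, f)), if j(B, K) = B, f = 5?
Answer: 136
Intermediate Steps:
72 + t(-6, 5)*(9 + j(-1, f)) = 72 + (13 - 1*5)*(9 - 1) = 72 + (13 - 5)*8 = 72 + 8*8 = 72 + 64 = 136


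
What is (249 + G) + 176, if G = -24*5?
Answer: 305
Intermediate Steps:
G = -120
(249 + G) + 176 = (249 - 120) + 176 = 129 + 176 = 305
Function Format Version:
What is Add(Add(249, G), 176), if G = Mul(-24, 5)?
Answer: 305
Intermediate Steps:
G = -120
Add(Add(249, G), 176) = Add(Add(249, -120), 176) = Add(129, 176) = 305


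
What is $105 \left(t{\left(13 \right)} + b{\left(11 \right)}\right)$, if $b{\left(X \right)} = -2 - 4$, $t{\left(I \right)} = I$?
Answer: $735$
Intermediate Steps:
$b{\left(X \right)} = -6$
$105 \left(t{\left(13 \right)} + b{\left(11 \right)}\right) = 105 \left(13 - 6\right) = 105 \cdot 7 = 735$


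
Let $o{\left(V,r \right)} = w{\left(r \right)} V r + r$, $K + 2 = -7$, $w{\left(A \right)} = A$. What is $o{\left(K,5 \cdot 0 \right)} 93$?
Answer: $0$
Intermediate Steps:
$K = -9$ ($K = -2 - 7 = -9$)
$o{\left(V,r \right)} = r + V r^{2}$ ($o{\left(V,r \right)} = r V r + r = V r r + r = V r^{2} + r = r + V r^{2}$)
$o{\left(K,5 \cdot 0 \right)} 93 = 5 \cdot 0 \left(1 - 9 \cdot 5 \cdot 0\right) 93 = 0 \left(1 - 0\right) 93 = 0 \left(1 + 0\right) 93 = 0 \cdot 1 \cdot 93 = 0 \cdot 93 = 0$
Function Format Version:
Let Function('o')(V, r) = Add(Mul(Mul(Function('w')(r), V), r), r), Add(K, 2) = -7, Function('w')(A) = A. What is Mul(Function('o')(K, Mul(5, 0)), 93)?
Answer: 0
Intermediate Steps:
K = -9 (K = Add(-2, -7) = -9)
Function('o')(V, r) = Add(r, Mul(V, Pow(r, 2))) (Function('o')(V, r) = Add(Mul(Mul(r, V), r), r) = Add(Mul(Mul(V, r), r), r) = Add(Mul(V, Pow(r, 2)), r) = Add(r, Mul(V, Pow(r, 2))))
Mul(Function('o')(K, Mul(5, 0)), 93) = Mul(Mul(Mul(5, 0), Add(1, Mul(-9, Mul(5, 0)))), 93) = Mul(Mul(0, Add(1, Mul(-9, 0))), 93) = Mul(Mul(0, Add(1, 0)), 93) = Mul(Mul(0, 1), 93) = Mul(0, 93) = 0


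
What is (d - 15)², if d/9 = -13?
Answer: 17424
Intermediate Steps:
d = -117 (d = 9*(-13) = -117)
(d - 15)² = (-117 - 15)² = (-132)² = 17424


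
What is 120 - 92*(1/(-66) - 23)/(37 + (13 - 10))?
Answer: 114137/660 ≈ 172.93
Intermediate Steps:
120 - 92*(1/(-66) - 23)/(37 + (13 - 10)) = 120 - 92*(-1/66 - 23)/(37 + 3) = 120 - (-69874)/(33*40) = 120 - 92*(-1519/2640) = 120 + 34937/660 = 114137/660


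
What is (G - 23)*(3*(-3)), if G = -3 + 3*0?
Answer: 234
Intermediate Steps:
G = -3 (G = -3 + 0 = -3)
(G - 23)*(3*(-3)) = (-3 - 23)*(3*(-3)) = -26*(-9) = 234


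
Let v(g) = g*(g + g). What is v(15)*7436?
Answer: 3346200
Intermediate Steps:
v(g) = 2*g² (v(g) = g*(2*g) = 2*g²)
v(15)*7436 = (2*15²)*7436 = (2*225)*7436 = 450*7436 = 3346200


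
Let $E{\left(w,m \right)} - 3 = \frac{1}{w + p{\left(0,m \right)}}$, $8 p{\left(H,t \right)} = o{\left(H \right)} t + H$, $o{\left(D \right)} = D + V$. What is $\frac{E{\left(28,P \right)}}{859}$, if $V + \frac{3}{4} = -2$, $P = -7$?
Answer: $\frac{2951}{835807} \approx 0.0035307$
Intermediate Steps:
$V = - \frac{11}{4}$ ($V = - \frac{3}{4} - 2 = - \frac{11}{4} \approx -2.75$)
$o{\left(D \right)} = - \frac{11}{4} + D$ ($o{\left(D \right)} = D - \frac{11}{4} = - \frac{11}{4} + D$)
$p{\left(H,t \right)} = \frac{H}{8} + \frac{t \left(- \frac{11}{4} + H\right)}{8}$ ($p{\left(H,t \right)} = \frac{\left(- \frac{11}{4} + H\right) t + H}{8} = \frac{t \left(- \frac{11}{4} + H\right) + H}{8} = \frac{H + t \left(- \frac{11}{4} + H\right)}{8} = \frac{H}{8} + \frac{t \left(- \frac{11}{4} + H\right)}{8}$)
$E{\left(w,m \right)} = 3 + \frac{1}{w - \frac{11 m}{32}}$ ($E{\left(w,m \right)} = 3 + \frac{1}{w + \left(\frac{1}{8} \cdot 0 + \frac{m \left(-11 + 4 \cdot 0\right)}{32}\right)} = 3 + \frac{1}{w + \left(0 + \frac{m \left(-11 + 0\right)}{32}\right)} = 3 + \frac{1}{w + \left(0 + \frac{1}{32} m \left(-11\right)\right)} = 3 + \frac{1}{w + \left(0 - \frac{11 m}{32}\right)} = 3 + \frac{1}{w - \frac{11 m}{32}}$)
$\frac{E{\left(28,P \right)}}{859} = \frac{\frac{1}{\left(-11\right) \left(-7\right) + 32 \cdot 28} \left(32 - -231 + 96 \cdot 28\right)}{859} = \frac{32 + 231 + 2688}{77 + 896} \cdot \frac{1}{859} = \frac{1}{973} \cdot 2951 \cdot \frac{1}{859} = \frac{2951}{973} \cdot \frac{1}{859} = \frac{2951}{835807}$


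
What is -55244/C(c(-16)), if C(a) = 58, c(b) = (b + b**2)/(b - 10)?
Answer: -27622/29 ≈ -952.48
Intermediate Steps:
c(b) = (b + b**2)/(-10 + b)
-55244/C(c(-16)) = -55244/58 = -55244*1/58 = -27622/29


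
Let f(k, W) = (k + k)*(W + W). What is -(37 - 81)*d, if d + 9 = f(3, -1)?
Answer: -924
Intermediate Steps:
f(k, W) = 4*W*k (f(k, W) = (2*k)*(2*W) = 4*W*k)
d = -21 (d = -9 + 4*(-1)*3 = -9 - 12 = -21)
-(37 - 81)*d = -(37 - 81)*(-21) = -(-44)*(-21) = -1*924 = -924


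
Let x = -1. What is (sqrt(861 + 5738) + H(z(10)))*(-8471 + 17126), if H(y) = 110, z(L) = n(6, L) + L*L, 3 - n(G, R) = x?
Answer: 952050 + 8655*sqrt(6599) ≈ 1.6551e+6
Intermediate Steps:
n(G, R) = 4 (n(G, R) = 3 - 1*(-1) = 3 + 1 = 4)
z(L) = 4 + L**2 (z(L) = 4 + L*L = 4 + L**2)
(sqrt(861 + 5738) + H(z(10)))*(-8471 + 17126) = (sqrt(861 + 5738) + 110)*(-8471 + 17126) = (sqrt(6599) + 110)*8655 = (110 + sqrt(6599))*8655 = 952050 + 8655*sqrt(6599)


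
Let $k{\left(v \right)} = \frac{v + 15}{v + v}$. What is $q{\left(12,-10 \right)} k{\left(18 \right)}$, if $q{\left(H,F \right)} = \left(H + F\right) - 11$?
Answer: $- \frac{33}{4} \approx -8.25$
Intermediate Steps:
$q{\left(H,F \right)} = -11 + F + H$ ($q{\left(H,F \right)} = \left(F + H\right) - 11 = -11 + F + H$)
$k{\left(v \right)} = \frac{15 + v}{2 v}$
$q{\left(12,-10 \right)} k{\left(18 \right)} = \left(-11 - 10 + 12\right) \frac{15 + 18}{2 \cdot 18} = - 9 \cdot \frac{1}{2} \cdot \frac{1}{18} \cdot 33 = \left(-9\right) \frac{11}{12} = - \frac{33}{4}$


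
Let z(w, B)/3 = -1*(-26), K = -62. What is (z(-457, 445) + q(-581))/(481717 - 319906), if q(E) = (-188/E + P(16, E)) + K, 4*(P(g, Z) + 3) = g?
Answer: 3355/31337397 ≈ 0.00010706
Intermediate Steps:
P(g, Z) = -3 + g/4
q(E) = -61 - 188/E (q(E) = (-188/E + (-3 + (¼)*16)) - 62 = (-188/E + (-3 + 4)) - 62 = (-188/E + 1) - 62 = (1 - 188/E) - 62 = -61 - 188/E)
z(w, B) = 78 (z(w, B) = 3*(-1*(-26)) = 3*26 = 78)
(z(-457, 445) + q(-581))/(481717 - 319906) = (78 + (-61 - 188/(-581)))/(481717 - 319906) = (78 + (-61 - 188*(-1/581)))/161811 = (78 + (-61 + 188/581))*(1/161811) = (78 - 35253/581)*(1/161811) = (10065/581)*(1/161811) = 3355/31337397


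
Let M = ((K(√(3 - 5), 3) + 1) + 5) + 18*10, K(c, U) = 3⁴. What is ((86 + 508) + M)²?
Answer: 741321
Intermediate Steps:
K(c, U) = 81
M = 267 (M = ((81 + 1) + 5) + 18*10 = (82 + 5) + 180 = 87 + 180 = 267)
((86 + 508) + M)² = ((86 + 508) + 267)² = (594 + 267)² = 861² = 741321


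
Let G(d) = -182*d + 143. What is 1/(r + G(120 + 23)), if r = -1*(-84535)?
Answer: 1/58652 ≈ 1.7050e-5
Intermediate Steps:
G(d) = 143 - 182*d
r = 84535
1/(r + G(120 + 23)) = 1/(84535 + (143 - 182*(120 + 23))) = 1/(84535 + (143 - 182*143)) = 1/(84535 + (143 - 26026)) = 1/(84535 - 25883) = 1/58652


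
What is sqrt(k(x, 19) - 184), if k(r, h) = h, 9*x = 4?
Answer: I*sqrt(165) ≈ 12.845*I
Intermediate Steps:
x = 4/9 (x = (1/9)*4 = 4/9 ≈ 0.44444)
sqrt(k(x, 19) - 184) = sqrt(19 - 184) = sqrt(-165) = I*sqrt(165)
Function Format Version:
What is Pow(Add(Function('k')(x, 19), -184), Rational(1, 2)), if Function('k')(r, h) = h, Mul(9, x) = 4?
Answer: Mul(I, Pow(165, Rational(1, 2))) ≈ Mul(12.845, I)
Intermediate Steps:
x = Rational(4, 9) (x = Mul(Rational(1, 9), 4) = Rational(4, 9) ≈ 0.44444)
Pow(Add(Function('k')(x, 19), -184), Rational(1, 2)) = Pow(Add(19, -184), Rational(1, 2)) = Pow(-165, Rational(1, 2)) = Mul(I, Pow(165, Rational(1, 2)))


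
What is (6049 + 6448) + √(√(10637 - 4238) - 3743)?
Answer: 12497 + √(-3743 + 9*√79) ≈ 12497.0 + 60.523*I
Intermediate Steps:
(6049 + 6448) + √(√(10637 - 4238) - 3743) = 12497 + √(√6399 - 3743) = 12497 + √(9*√79 - 3743) = 12497 + √(-3743 + 9*√79)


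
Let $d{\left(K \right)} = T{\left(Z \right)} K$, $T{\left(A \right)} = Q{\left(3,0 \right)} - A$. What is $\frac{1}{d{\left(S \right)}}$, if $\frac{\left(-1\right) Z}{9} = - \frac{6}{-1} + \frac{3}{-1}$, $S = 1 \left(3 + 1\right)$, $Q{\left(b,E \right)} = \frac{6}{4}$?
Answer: $\frac{1}{114} \approx 0.0087719$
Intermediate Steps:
$Q{\left(b,E \right)} = \frac{3}{2}$ ($Q{\left(b,E \right)} = 6 \cdot \frac{1}{4} = \frac{3}{2}$)
$S = 4$ ($S = 1 \cdot 4 = 4$)
$Z = -27$ ($Z = - 9 \left(- \frac{6}{-1} + \frac{3}{-1}\right) = - 9 \left(\left(-6\right) \left(-1\right) + 3 \left(-1\right)\right) = - 9 \left(6 - 3\right) = \left(-9\right) 3 = -27$)
$T{\left(A \right)} = \frac{3}{2} - A$
$d{\left(K \right)} = \frac{57 K}{2}$ ($d{\left(K \right)} = \left(\frac{3}{2} - -27\right) K = \left(\frac{3}{2} + 27\right) K = \frac{57 K}{2}$)
$\frac{1}{d{\left(S \right)}} = \frac{1}{\frac{57}{2} \cdot 4} = \frac{1}{114}$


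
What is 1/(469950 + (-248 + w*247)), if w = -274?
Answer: 1/402024 ≈ 2.4874e-6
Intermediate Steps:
1/(469950 + (-248 + w*247)) = 1/(469950 + (-248 - 274*247)) = 1/(469950 + (-248 - 67678)) = 1/(469950 - 67926) = 1/402024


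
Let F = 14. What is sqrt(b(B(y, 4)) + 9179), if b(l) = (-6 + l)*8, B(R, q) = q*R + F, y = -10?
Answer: sqrt(8923) ≈ 94.462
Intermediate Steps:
B(R, q) = 14 + R*q (B(R, q) = q*R + 14 = R*q + 14 = 14 + R*q)
b(l) = -48 + 8*l
sqrt(b(B(y, 4)) + 9179) = sqrt((-48 + 8*(14 - 10*4)) + 9179) = sqrt((-48 + 8*(14 - 40)) + 9179) = sqrt((-48 + 8*(-26)) + 9179) = sqrt((-48 - 208) + 9179) = sqrt(-256 + 9179) = sqrt(8923)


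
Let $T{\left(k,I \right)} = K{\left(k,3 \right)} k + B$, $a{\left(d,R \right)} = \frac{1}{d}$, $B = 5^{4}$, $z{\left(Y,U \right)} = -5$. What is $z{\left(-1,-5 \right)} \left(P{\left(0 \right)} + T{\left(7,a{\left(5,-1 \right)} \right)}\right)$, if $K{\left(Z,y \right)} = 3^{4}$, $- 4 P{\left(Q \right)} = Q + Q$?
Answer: $-5960$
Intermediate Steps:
$P{\left(Q \right)} = - \frac{Q}{2}$ ($P{\left(Q \right)} = - \frac{Q + Q}{4} = - \frac{2 Q}{4} = - \frac{Q}{2}$)
$B = 625$
$K{\left(Z,y \right)} = 81$
$T{\left(k,I \right)} = 625 + 81 k$ ($T{\left(k,I \right)} = 81 k + 625 = 625 + 81 k$)
$z{\left(-1,-5 \right)} \left(P{\left(0 \right)} + T{\left(7,a{\left(5,-1 \right)} \right)}\right) = - 5 \left(\left(- \frac{1}{2}\right) 0 + \left(625 + 81 \cdot 7\right)\right) = - 5 \left(0 + \left(625 + 567\right)\right) = - 5 \left(0 + 1192\right) = \left(-5\right) 1192 = -5960$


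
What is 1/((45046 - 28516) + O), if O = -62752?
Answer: -1/46222 ≈ -2.1635e-5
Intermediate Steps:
1/((45046 - 28516) + O) = 1/((45046 - 28516) - 62752) = 1/(16530 - 62752) = 1/(-46222) = -1/46222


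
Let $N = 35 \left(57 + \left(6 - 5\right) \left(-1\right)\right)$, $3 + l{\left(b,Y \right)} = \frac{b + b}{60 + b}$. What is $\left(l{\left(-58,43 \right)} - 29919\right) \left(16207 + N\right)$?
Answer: $-544646660$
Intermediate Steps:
$l{\left(b,Y \right)} = -3 + \frac{2 b}{60 + b}$ ($l{\left(b,Y \right)} = -3 + \frac{b + b}{60 + b} = -3 + \frac{2 b}{60 + b}$)
$N = 1960$ ($N = 35 \left(57 + 1 \left(-1\right)\right) = 35 \left(57 - 1\right) = 35 \cdot 56 = 1960$)
$\left(l{\left(-58,43 \right)} - 29919\right) \left(16207 + N\right) = \left(\frac{-180 - -58}{60 - 58} - 29919\right) \left(16207 + 1960\right) = \left(\frac{-180 + 58}{2} - 29919\right) 18167 = \left(\frac{1}{2} \left(-122\right) - 29919\right) 18167 = \left(-61 - 29919\right) 18167 = \left(-29980\right) 18167 = -544646660$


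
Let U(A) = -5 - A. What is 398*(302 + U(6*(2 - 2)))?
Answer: 118206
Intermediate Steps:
398*(302 + U(6*(2 - 2))) = 398*(302 + (-5 - 6*(2 - 2))) = 398*(302 + (-5 - 6*0)) = 398*(302 + (-5 - 1*0)) = 398*(302 + (-5 + 0)) = 398*(302 - 5) = 398*297 = 118206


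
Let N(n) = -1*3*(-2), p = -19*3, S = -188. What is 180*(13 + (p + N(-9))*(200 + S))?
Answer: -107820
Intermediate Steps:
p = -57
N(n) = 6 (N(n) = -3*(-2) = 6)
180*(13 + (p + N(-9))*(200 + S)) = 180*(13 + (-57 + 6)*(200 - 188)) = 180*(13 - 51*12) = 180*(13 - 612) = 180*(-599) = -107820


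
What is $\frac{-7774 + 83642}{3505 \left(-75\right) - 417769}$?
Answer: $- \frac{18967}{170161} \approx -0.11146$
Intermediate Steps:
$\frac{-7774 + 83642}{3505 \left(-75\right) - 417769} = \frac{75868}{-262875 - 417769} = \frac{75868}{-680644} = 75868 \left(- \frac{1}{680644}\right) = - \frac{18967}{170161}$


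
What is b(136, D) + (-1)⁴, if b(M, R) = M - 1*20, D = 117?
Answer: 117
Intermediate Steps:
b(M, R) = -20 + M (b(M, R) = M - 20 = -20 + M)
b(136, D) + (-1)⁴ = (-20 + 136) + (-1)⁴ = 116 + 1 = 117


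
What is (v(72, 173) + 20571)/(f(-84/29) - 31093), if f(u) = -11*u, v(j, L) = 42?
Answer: -597777/900773 ≈ -0.66363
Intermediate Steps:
(v(72, 173) + 20571)/(f(-84/29) - 31093) = (42 + 20571)/(-(-924)/29 - 31093) = 20613/(-(-924)/29 - 31093) = 20613/(-11*(-84/29) - 31093) = 20613/(924/29 - 31093) = 20613/(-900773/29) = 20613*(-29/900773) = -597777/900773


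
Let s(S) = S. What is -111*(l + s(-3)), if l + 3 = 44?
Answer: -4218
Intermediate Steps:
l = 41 (l = -3 + 44 = 41)
-111*(l + s(-3)) = -111*(41 - 3) = -111*38 = -4218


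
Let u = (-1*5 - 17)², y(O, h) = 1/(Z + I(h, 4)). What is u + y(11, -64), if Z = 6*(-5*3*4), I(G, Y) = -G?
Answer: 143263/296 ≈ 484.00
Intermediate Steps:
Z = -360 (Z = 6*(-15*4) = 6*(-60) = -360)
y(O, h) = 1/(-360 - h)
u = 484 (u = (-5 - 17)² = (-22)² = 484)
u + y(11, -64) = 484 - 1/(360 - 64) = 484 - 1/296 = 143263/296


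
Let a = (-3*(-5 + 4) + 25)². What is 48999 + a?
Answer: 49783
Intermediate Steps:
a = 784 (a = (-3*(-1) + 25)² = (3 + 25)² = 28² = 784)
48999 + a = 48999 + 784 = 49783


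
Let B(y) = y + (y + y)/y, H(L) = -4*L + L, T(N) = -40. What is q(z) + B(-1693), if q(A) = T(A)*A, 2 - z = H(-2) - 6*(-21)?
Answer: 3509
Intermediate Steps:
H(L) = -3*L
z = -130 (z = 2 - (-3*(-2) - 6*(-21)) = 2 - (6 + 126) = 2 - 1*132 = 2 - 132 = -130)
B(y) = 2 + y (B(y) = y + (2*y)/y = y + 2 = 2 + y)
q(A) = -40*A
q(z) + B(-1693) = -40*(-130) + (2 - 1693) = 5200 - 1691 = 3509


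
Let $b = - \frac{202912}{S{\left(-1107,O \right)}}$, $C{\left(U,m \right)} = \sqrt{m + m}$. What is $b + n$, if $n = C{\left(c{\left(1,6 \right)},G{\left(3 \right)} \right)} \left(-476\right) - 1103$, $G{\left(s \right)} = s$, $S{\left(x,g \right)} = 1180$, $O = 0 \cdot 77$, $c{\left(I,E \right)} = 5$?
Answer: $- \frac{376113}{295} - 476 \sqrt{6} \approx -2440.9$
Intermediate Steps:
$O = 0$
$C{\left(U,m \right)} = \sqrt{2} \sqrt{m}$ ($C{\left(U,m \right)} = \sqrt{2 m} = \sqrt{2} \sqrt{m}$)
$n = -1103 - 476 \sqrt{6}$ ($n = \sqrt{2} \sqrt{3} \left(-476\right) - 1103 = \sqrt{6} \left(-476\right) - 1103 = - 476 \sqrt{6} - 1103 = -1103 - 476 \sqrt{6} \approx -2269.0$)
$b = - \frac{50728}{295}$ ($b = - \frac{202912}{1180} = \left(-202912\right) \frac{1}{1180} = - \frac{50728}{295} \approx -171.96$)
$b + n = - \frac{50728}{295} - \left(1103 + 476 \sqrt{6}\right) = - \frac{376113}{295} - 476 \sqrt{6}$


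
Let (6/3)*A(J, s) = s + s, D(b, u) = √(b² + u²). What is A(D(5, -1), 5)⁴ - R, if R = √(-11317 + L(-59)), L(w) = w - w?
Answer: 625 - I*√11317 ≈ 625.0 - 106.38*I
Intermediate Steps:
L(w) = 0
A(J, s) = s (A(J, s) = (s + s)/2 = (2*s)/2 = s)
R = I*√11317 (R = √(-11317 + 0) = √(-11317) = I*√11317 ≈ 106.38*I)
A(D(5, -1), 5)⁴ - R = 5⁴ - I*√11317 = 625 - I*√11317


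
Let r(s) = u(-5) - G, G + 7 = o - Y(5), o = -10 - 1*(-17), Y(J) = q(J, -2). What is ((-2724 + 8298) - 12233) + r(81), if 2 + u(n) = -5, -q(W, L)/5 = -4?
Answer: -6646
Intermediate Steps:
q(W, L) = 20 (q(W, L) = -5*(-4) = 20)
u(n) = -7 (u(n) = -2 - 5 = -7)
Y(J) = 20
o = 7 (o = -10 + 17 = 7)
G = -20 (G = -7 + (7 - 1*20) = -7 + (7 - 20) = -7 - 13 = -20)
r(s) = 13 (r(s) = -7 - 1*(-20) = -7 + 20 = 13)
((-2724 + 8298) - 12233) + r(81) = ((-2724 + 8298) - 12233) + 13 = (5574 - 12233) + 13 = -6659 + 13 = -6646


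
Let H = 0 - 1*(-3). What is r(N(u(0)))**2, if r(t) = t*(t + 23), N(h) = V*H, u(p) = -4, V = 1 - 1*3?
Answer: 10404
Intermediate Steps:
V = -2 (V = 1 - 3 = -2)
H = 3 (H = 0 + 3 = 3)
N(h) = -6 (N(h) = -2*3 = -6)
r(t) = t*(23 + t)
r(N(u(0)))**2 = (-6*(23 - 6))**2 = (-6*17)**2 = (-102)**2 = 10404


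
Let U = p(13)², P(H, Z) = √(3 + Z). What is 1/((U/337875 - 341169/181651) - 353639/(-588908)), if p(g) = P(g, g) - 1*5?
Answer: -36144423796615500/46180065346334017 ≈ -0.78268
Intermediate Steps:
p(g) = -5 + √(3 + g) (p(g) = √(3 + g) - 1*5 = √(3 + g) - 5 = -5 + √(3 + g))
U = 1 (U = (-5 + √(3 + 13))² = (-5 + √16)² = (-5 + 4)² = (-1)² = 1)
1/((U/337875 - 341169/181651) - 353639/(-588908)) = 1/((1/337875 - 341169/181651) - 353639/(-588908)) = 1/((1*(1/337875) - 341169*1/181651) - 353639*(-1/588908)) = 1/((1/337875 - 341169/181651) + 353639/588908) = 1/(-115272294224/61375331625 + 353639/588908) = 1/(-46180065346334017/36144423796615500) = -36144423796615500/46180065346334017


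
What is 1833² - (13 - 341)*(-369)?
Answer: 3238857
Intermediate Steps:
1833² - (13 - 341)*(-369) = 3359889 - (-328)*(-369) = 3359889 - 1*121032 = 3359889 - 121032 = 3238857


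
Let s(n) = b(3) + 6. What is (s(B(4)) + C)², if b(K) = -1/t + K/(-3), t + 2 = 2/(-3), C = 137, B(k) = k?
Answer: 1297321/64 ≈ 20271.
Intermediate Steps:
t = -8/3 (t = -2 + 2/(-3) = -2 + 2*(-⅓) = -2 - ⅔ = -8/3 ≈ -2.6667)
b(K) = 3/8 - K/3 (b(K) = -1/(-8/3) + K/(-3) = -1*(-3/8) + K*(-⅓) = 3/8 - K/3)
s(n) = 43/8 (s(n) = (3/8 - ⅓*3) + 6 = (3/8 - 1) + 6 = -5/8 + 6 = 43/8)
(s(B(4)) + C)² = (43/8 + 137)² = (1139/8)² = 1297321/64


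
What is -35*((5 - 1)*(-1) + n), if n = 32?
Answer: -980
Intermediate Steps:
-35*((5 - 1)*(-1) + n) = -35*((5 - 1)*(-1) + 32) = -35*(4*(-1) + 32) = -35*(-4 + 32) = -35*28 = -980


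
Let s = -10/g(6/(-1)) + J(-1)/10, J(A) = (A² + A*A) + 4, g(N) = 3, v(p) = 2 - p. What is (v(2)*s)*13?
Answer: 0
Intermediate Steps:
J(A) = 4 + 2*A² (J(A) = (A² + A²) + 4 = 2*A² + 4 = 4 + 2*A²)
s = -41/15 (s = -10/3 + (4 + 2*(-1)²)/10 = -10*⅓ + (4 + 2*1)*(⅒) = -10/3 + (4 + 2)*(⅒) = -10/3 + 6*(⅒) = -10/3 + ⅗ = -41/15 ≈ -2.7333)
(v(2)*s)*13 = ((2 - 1*2)*(-41/15))*13 = ((2 - 2)*(-41/15))*13 = (0*(-41/15))*13 = 0*13 = 0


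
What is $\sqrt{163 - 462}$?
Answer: $i \sqrt{299} \approx 17.292 i$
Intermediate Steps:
$\sqrt{163 - 462} = \sqrt{-299} = i \sqrt{299}$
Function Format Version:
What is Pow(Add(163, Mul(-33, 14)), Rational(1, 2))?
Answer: Mul(I, Pow(299, Rational(1, 2))) ≈ Mul(17.292, I)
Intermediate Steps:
Pow(Add(163, Mul(-33, 14)), Rational(1, 2)) = Pow(Add(163, -462), Rational(1, 2)) = Pow(-299, Rational(1, 2)) = Mul(I, Pow(299, Rational(1, 2)))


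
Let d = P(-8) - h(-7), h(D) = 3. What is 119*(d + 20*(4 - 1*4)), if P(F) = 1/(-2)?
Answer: -833/2 ≈ -416.50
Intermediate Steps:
P(F) = -1/2
d = -7/2 (d = -1/2 - 1*3 = -1/2 - 3 = -7/2 ≈ -3.5000)
119*(d + 20*(4 - 1*4)) = 119*(-7/2 + 20*(4 - 1*4)) = 119*(-7/2 + 20*(4 - 4)) = 119*(-7/2 + 20*0) = 119*(-7/2 + 0) = 119*(-7/2) = -833/2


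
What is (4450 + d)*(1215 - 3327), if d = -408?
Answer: -8536704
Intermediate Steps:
(4450 + d)*(1215 - 3327) = (4450 - 408)*(1215 - 3327) = 4042*(-2112) = -8536704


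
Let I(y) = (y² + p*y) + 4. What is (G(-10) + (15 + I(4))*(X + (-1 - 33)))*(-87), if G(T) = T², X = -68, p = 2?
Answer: 372882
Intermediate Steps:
I(y) = 4 + y² + 2*y (I(y) = (y² + 2*y) + 4 = 4 + y² + 2*y)
(G(-10) + (15 + I(4))*(X + (-1 - 33)))*(-87) = ((-10)² + (15 + (4 + 4² + 2*4))*(-68 + (-1 - 33)))*(-87) = (100 + (15 + (4 + 16 + 8))*(-68 - 34))*(-87) = (100 + (15 + 28)*(-102))*(-87) = (100 + 43*(-102))*(-87) = (100 - 4386)*(-87) = -4286*(-87) = 372882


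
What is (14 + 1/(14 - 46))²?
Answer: 199809/1024 ≈ 195.13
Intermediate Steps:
(14 + 1/(14 - 46))² = (14 + 1/(-32))² = (14 - 1/32)² = (447/32)² = 199809/1024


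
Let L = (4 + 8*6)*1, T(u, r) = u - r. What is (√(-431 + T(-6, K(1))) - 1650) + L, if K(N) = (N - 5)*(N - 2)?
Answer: -1598 + 21*I ≈ -1598.0 + 21.0*I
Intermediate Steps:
K(N) = (-5 + N)*(-2 + N)
L = 52 (L = (4 + 48)*1 = 52*1 = 52)
(√(-431 + T(-6, K(1))) - 1650) + L = (√(-431 + (-6 - (10 + 1² - 7*1))) - 1650) + 52 = (√(-431 + (-6 - (10 + 1 - 7))) - 1650) + 52 = (√(-431 + (-6 - 1*4)) - 1650) + 52 = (√(-431 + (-6 - 4)) - 1650) + 52 = (√(-431 - 10) - 1650) + 52 = (√(-441) - 1650) + 52 = (21*I - 1650) + 52 = (-1650 + 21*I) + 52 = -1598 + 21*I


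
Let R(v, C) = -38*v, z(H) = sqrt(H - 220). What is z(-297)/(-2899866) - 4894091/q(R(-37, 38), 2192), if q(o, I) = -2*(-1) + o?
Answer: -4894091/1408 - I*sqrt(517)/2899866 ≈ -3475.9 - 7.8409e-6*I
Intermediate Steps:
z(H) = sqrt(-220 + H)
q(o, I) = 2 + o
z(-297)/(-2899866) - 4894091/q(R(-37, 38), 2192) = sqrt(-220 - 297)/(-2899866) - 4894091/(2 - 38*(-37)) = sqrt(-517)*(-1/2899866) - 4894091/(2 + 1406) = (I*sqrt(517))*(-1/2899866) - 4894091/1408 = -I*sqrt(517)/2899866 - 4894091*1/1408 = -I*sqrt(517)/2899866 - 4894091/1408 = -4894091/1408 - I*sqrt(517)/2899866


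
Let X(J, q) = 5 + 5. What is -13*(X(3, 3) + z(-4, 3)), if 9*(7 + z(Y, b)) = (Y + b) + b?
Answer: -377/9 ≈ -41.889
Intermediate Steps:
X(J, q) = 10
z(Y, b) = -7 + Y/9 + 2*b/9 (z(Y, b) = -7 + ((Y + b) + b)/9 = -7 + (Y + 2*b)/9 = -7 + (Y/9 + 2*b/9) = -7 + Y/9 + 2*b/9)
-13*(X(3, 3) + z(-4, 3)) = -13*(10 + (-7 + (⅑)*(-4) + (2/9)*3)) = -13*(10 + (-7 - 4/9 + ⅔)) = -13*(10 - 61/9) = -13*29/9 = -377/9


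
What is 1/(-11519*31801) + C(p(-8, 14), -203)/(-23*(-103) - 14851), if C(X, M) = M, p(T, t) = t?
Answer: 74362078475/4572352804558 ≈ 0.016263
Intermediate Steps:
1/(-11519*31801) + C(p(-8, 14), -203)/(-23*(-103) - 14851) = 1/(-11519*31801) - 203/(-23*(-103) - 14851) = -1/11519*1/31801 - 203/(2369 - 14851) = -1/366315719 - 203/(-12482) = -1/366315719 - 203*(-1/12482) = -1/366315719 + 203/12482 = 74362078475/4572352804558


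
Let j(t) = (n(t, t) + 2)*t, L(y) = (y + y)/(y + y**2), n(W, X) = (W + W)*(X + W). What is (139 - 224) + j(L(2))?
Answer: -2227/27 ≈ -82.481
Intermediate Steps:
n(W, X) = 2*W*(W + X) (n(W, X) = (2*W)*(W + X) = 2*W*(W + X))
L(y) = 2*y/(y + y**2) (L(y) = (2*y)/(y + y**2) = 2*y/(y + y**2))
j(t) = t*(2 + 4*t**2) (j(t) = (2*t*(t + t) + 2)*t = (2*t*(2*t) + 2)*t = (4*t**2 + 2)*t = (2 + 4*t**2)*t = t*(2 + 4*t**2))
(139 - 224) + j(L(2)) = (139 - 224) + (2*(2/(1 + 2)) + 4*(2/(1 + 2))**3) = -85 + (2*(2/3) + 4*(2/3)**3) = -85 + (4/3 + 4*(8/27)) = -85 + (4/3 + 32/27) = -85 + 68/27 = -2227/27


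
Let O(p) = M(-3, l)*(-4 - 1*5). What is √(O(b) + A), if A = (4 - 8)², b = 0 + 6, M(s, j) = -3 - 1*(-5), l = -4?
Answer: I*√2 ≈ 1.4142*I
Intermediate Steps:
M(s, j) = 2 (M(s, j) = -3 + 5 = 2)
b = 6
O(p) = -18 (O(p) = 2*(-4 - 1*5) = 2*(-4 - 5) = 2*(-9) = -18)
A = 16 (A = (-4)² = 16)
√(O(b) + A) = √(-18 + 16) = √(-2) = I*√2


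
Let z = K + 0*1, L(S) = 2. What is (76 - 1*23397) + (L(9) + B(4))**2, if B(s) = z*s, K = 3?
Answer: -23125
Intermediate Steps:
z = 3 (z = 3 + 0*1 = 3 + 0 = 3)
B(s) = 3*s
(76 - 1*23397) + (L(9) + B(4))**2 = (76 - 1*23397) + (2 + 3*4)**2 = (76 - 23397) + (2 + 12)**2 = -23321 + 14**2 = -23321 + 196 = -23125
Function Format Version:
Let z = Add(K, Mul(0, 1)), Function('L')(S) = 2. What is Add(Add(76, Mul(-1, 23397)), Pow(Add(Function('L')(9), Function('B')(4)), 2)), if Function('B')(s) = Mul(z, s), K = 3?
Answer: -23125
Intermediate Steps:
z = 3 (z = Add(3, Mul(0, 1)) = Add(3, 0) = 3)
Function('B')(s) = Mul(3, s)
Add(Add(76, Mul(-1, 23397)), Pow(Add(Function('L')(9), Function('B')(4)), 2)) = Add(Add(76, Mul(-1, 23397)), Pow(Add(2, Mul(3, 4)), 2)) = Add(Add(76, -23397), Pow(Add(2, 12), 2)) = Add(-23321, Pow(14, 2)) = Add(-23321, 196) = -23125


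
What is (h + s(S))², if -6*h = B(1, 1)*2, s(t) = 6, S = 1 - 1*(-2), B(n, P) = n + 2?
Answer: 25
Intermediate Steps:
B(n, P) = 2 + n
S = 3 (S = 1 + 2 = 3)
h = -1 (h = -(2 + 1)*2/6 = -2/2 = -⅙*6 = -1)
(h + s(S))² = (-1 + 6)² = 5² = 25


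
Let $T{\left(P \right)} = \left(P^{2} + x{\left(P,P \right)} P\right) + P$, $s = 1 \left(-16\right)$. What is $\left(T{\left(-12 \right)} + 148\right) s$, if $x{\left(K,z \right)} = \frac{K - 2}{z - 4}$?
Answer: $-4312$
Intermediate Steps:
$s = -16$
$x{\left(K,z \right)} = \frac{-2 + K}{-4 + z}$
$T{\left(P \right)} = P + P^{2} + \frac{P \left(-2 + P\right)}{-4 + P}$ ($T{\left(P \right)} = \left(P^{2} + \frac{-2 + P}{-4 + P} P\right) + P = \left(P^{2} + \frac{P \left(-2 + P\right)}{-4 + P}\right) + P = P + P^{2} + \frac{P \left(-2 + P\right)}{-4 + P}$)
$\left(T{\left(-12 \right)} + 148\right) s = \left(- \frac{12 \left(-6 + \left(-12\right)^{2} - -24\right)}{-4 - 12} + 148\right) \left(-16\right) = \left(- \frac{12 \left(-6 + 144 + 24\right)}{-16} + 148\right) \left(-16\right) = \left(\left(-12\right) \left(- \frac{1}{16}\right) 162 + 148\right) \left(-16\right) = \left(\frac{243}{2} + 148\right) \left(-16\right) = \frac{539}{2} \left(-16\right) = -4312$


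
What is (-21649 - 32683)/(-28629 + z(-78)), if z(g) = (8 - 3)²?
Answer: 13583/7151 ≈ 1.8995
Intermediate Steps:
z(g) = 25 (z(g) = 5² = 25)
(-21649 - 32683)/(-28629 + z(-78)) = (-21649 - 32683)/(-28629 + 25) = -54332/(-28604) = -54332*(-1/28604) = 13583/7151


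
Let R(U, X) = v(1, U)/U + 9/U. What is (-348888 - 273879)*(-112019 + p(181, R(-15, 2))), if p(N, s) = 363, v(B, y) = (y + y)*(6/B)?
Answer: 69535672152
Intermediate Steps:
v(B, y) = 12*y/B (v(B, y) = (2*y)*(6/B) = 12*y/B)
R(U, X) = 12 + 9/U (R(U, X) = (12*U/1)/U + 9/U = (12*U*1)/U + 9/U = (12*U)/U + 9/U = 12 + 9/U)
(-348888 - 273879)*(-112019 + p(181, R(-15, 2))) = (-348888 - 273879)*(-112019 + 363) = -622767*(-111656) = 69535672152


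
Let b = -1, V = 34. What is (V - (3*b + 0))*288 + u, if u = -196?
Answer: 10460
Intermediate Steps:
(V - (3*b + 0))*288 + u = (34 - (3*(-1) + 0))*288 - 196 = (34 - (-3 + 0))*288 - 196 = (34 - 1*(-3))*288 - 196 = (34 + 3)*288 - 196 = 37*288 - 196 = 10656 - 196 = 10460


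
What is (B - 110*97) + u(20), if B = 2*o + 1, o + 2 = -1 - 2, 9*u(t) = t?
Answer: -96091/9 ≈ -10677.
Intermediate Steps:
u(t) = t/9
o = -5 (o = -2 + (-1 - 2) = -2 - 3 = -5)
B = -9 (B = 2*(-5) + 1 = -10 + 1 = -9)
(B - 110*97) + u(20) = (-9 - 110*97) + (1/9)*20 = (-9 - 10670) + 20/9 = -10679 + 20/9 = -96091/9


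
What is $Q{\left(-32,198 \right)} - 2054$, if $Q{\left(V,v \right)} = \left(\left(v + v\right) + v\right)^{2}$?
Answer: $350782$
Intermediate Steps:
$Q{\left(V,v \right)} = 9 v^{2}$ ($Q{\left(V,v \right)} = \left(2 v + v\right)^{2} = \left(3 v\right)^{2} = 9 v^{2}$)
$Q{\left(-32,198 \right)} - 2054 = 9 \cdot 198^{2} - 2054 = 9 \cdot 39204 - 2054 = 352836 - 2054 = 350782$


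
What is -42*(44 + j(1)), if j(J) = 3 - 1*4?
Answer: -1806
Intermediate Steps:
j(J) = -1 (j(J) = 3 - 4 = -1)
-42*(44 + j(1)) = -42*(44 - 1) = -42*43 = -1806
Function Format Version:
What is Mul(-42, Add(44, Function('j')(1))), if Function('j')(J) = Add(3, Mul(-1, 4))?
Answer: -1806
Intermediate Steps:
Function('j')(J) = -1 (Function('j')(J) = Add(3, -4) = -1)
Mul(-42, Add(44, Function('j')(1))) = Mul(-42, Add(44, -1)) = Mul(-42, 43) = -1806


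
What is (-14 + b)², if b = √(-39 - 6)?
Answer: 151 - 84*I*√5 ≈ 151.0 - 187.83*I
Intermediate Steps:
b = 3*I*√5 (b = √(-45) = 3*I*√5 ≈ 6.7082*I)
(-14 + b)² = (-14 + 3*I*√5)²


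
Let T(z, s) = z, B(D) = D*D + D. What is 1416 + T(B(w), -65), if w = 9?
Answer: 1506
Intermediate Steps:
B(D) = D + D² (B(D) = D² + D = D + D²)
1416 + T(B(w), -65) = 1416 + 9*(1 + 9) = 1416 + 9*10 = 1416 + 90 = 1506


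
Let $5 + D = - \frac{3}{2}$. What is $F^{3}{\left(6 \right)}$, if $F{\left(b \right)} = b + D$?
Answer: $- \frac{1}{8} \approx -0.125$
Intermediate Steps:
$D = - \frac{13}{2}$ ($D = -5 - \frac{3}{2} = - \frac{13}{2} \approx -6.5$)
$F{\left(b \right)} = - \frac{13}{2} + b$ ($F{\left(b \right)} = b - \frac{13}{2} = - \frac{13}{2} + b$)
$F^{3}{\left(6 \right)} = \left(- \frac{13}{2} + 6\right)^{3} = \left(- \frac{1}{2}\right)^{3} = - \frac{1}{8}$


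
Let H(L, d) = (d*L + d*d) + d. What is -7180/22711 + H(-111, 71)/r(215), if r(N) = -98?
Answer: 62183119/2225678 ≈ 27.939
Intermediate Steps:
H(L, d) = d + d² + L*d (H(L, d) = (L*d + d²) + d = (d² + L*d) + d = d + d² + L*d)
-7180/22711 + H(-111, 71)/r(215) = -7180/22711 + (71*(1 - 111 + 71))/(-98) = -7180*1/22711 + (71*(-39))*(-1/98) = -7180/22711 - 2769*(-1/98) = -7180/22711 + 2769/98 = 62183119/2225678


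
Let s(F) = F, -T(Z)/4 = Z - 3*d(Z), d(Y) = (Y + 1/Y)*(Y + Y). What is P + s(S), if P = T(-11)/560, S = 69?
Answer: 10403/140 ≈ 74.307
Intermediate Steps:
d(Y) = 2*Y*(Y + 1/Y) (d(Y) = (Y + 1/Y)*(2*Y) = 2*Y*(Y + 1/Y))
T(Z) = 24 - 4*Z + 24*Z**2 (T(Z) = -4*(Z - 3*(2 + 2*Z**2)) = -4*(Z + (-6 - 6*Z**2)) = -4*(-6 + Z - 6*Z**2) = 24 - 4*Z + 24*Z**2)
P = 743/140 (P = (24 - 4*(-11) + 24*(-11)**2)/560 = (24 + 44 + 24*121)*(1/560) = (24 + 44 + 2904)*(1/560) = 2972*(1/560) = 743/140 ≈ 5.3071)
P + s(S) = 743/140 + 69 = 10403/140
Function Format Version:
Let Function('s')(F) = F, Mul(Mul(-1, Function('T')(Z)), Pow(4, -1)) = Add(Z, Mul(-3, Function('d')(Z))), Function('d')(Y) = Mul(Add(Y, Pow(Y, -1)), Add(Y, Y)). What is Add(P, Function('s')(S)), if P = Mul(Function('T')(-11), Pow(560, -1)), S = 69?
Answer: Rational(10403, 140) ≈ 74.307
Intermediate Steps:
Function('d')(Y) = Mul(2, Y, Add(Y, Pow(Y, -1))) (Function('d')(Y) = Mul(Add(Y, Pow(Y, -1)), Mul(2, Y)) = Mul(2, Y, Add(Y, Pow(Y, -1))))
Function('T')(Z) = Add(24, Mul(-4, Z), Mul(24, Pow(Z, 2))) (Function('T')(Z) = Mul(-4, Add(Z, Mul(-3, Add(2, Mul(2, Pow(Z, 2)))))) = Mul(-4, Add(Z, Add(-6, Mul(-6, Pow(Z, 2))))) = Mul(-4, Add(-6, Z, Mul(-6, Pow(Z, 2)))) = Add(24, Mul(-4, Z), Mul(24, Pow(Z, 2))))
P = Rational(743, 140) (P = Mul(Add(24, Mul(-4, -11), Mul(24, Pow(-11, 2))), Pow(560, -1)) = Mul(Add(24, 44, Mul(24, 121)), Rational(1, 560)) = Mul(Add(24, 44, 2904), Rational(1, 560)) = Mul(2972, Rational(1, 560)) = Rational(743, 140) ≈ 5.3071)
Add(P, Function('s')(S)) = Add(Rational(743, 140), 69) = Rational(10403, 140)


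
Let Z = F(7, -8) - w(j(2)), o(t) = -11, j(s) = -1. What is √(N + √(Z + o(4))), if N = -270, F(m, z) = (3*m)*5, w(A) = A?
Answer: √(-270 + √95) ≈ 16.132*I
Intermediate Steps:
F(m, z) = 15*m
Z = 106 (Z = 15*7 - 1*(-1) = 105 + 1 = 106)
√(N + √(Z + o(4))) = √(-270 + √(106 - 11)) = √(-270 + √95)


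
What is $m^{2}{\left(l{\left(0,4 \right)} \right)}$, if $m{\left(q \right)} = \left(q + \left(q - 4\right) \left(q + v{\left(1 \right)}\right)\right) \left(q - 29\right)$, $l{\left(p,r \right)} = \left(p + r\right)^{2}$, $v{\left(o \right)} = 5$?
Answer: $12138256$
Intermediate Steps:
$m{\left(q \right)} = \left(-29 + q\right) \left(q + \left(-4 + q\right) \left(5 + q\right)\right)$ ($m{\left(q \right)} = \left(q + \left(q - 4\right) \left(q + 5\right)\right) \left(q - 29\right) = \left(q + \left(-4 + q\right) \left(5 + q\right)\right) \left(-29 + q\right) = \left(-29 + q\right) \left(q + \left(-4 + q\right) \left(5 + q\right)\right)$)
$m^{2}{\left(l{\left(0,4 \right)} \right)} = \left(580 + \left(\left(0 + 4\right)^{2}\right)^{3} - 78 \left(0 + 4\right)^{2} - 27 \left(\left(0 + 4\right)^{2}\right)^{2}\right)^{2} = \left(580 + \left(4^{2}\right)^{3} - 78 \cdot 4^{2} - 27 \left(4^{2}\right)^{2}\right)^{2} = \left(580 + 16^{3} - 1248 - 27 \cdot 16^{2}\right)^{2} = \left(580 + 4096 - 1248 - 6912\right)^{2} = \left(-3484\right)^{2} = 12138256$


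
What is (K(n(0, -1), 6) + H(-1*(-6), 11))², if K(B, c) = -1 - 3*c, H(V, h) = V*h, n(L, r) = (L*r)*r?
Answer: 2209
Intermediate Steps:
n(L, r) = L*r²
(K(n(0, -1), 6) + H(-1*(-6), 11))² = ((-1 - 3*6) - 1*(-6)*11)² = ((-1 - 18) + 6*11)² = (-19 + 66)² = 47² = 2209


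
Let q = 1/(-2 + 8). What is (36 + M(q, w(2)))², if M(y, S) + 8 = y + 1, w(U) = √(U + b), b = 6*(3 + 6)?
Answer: 30625/36 ≈ 850.69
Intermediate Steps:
b = 54 (b = 6*9 = 54)
w(U) = √(54 + U) (w(U) = √(U + 54) = √(54 + U))
q = ⅙ (q = 1/6 = ⅙ ≈ 0.16667)
M(y, S) = -7 + y (M(y, S) = -8 + (y + 1) = -8 + (1 + y) = -7 + y)
(36 + M(q, w(2)))² = (36 + (-7 + ⅙))² = (36 - 41/6)² = (175/6)² = 30625/36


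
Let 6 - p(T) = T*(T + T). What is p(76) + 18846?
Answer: 7300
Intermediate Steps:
p(T) = 6 - 2*T² (p(T) = 6 - T*(T + T) = 6 - T*2*T = 6 - 2*T²)
p(76) + 18846 = (6 - 2*76²) + 18846 = (6 - 2*5776) + 18846 = (6 - 11552) + 18846 = -11546 + 18846 = 7300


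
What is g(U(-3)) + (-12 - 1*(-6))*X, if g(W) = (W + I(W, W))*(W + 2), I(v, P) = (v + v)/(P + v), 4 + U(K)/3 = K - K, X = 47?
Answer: -172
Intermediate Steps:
U(K) = -12 (U(K) = -12 + 3*(K - K) = -12 + 3*0 = -12 + 0 = -12)
I(v, P) = 2*v/(P + v) (I(v, P) = (2*v)/(P + v) = 2*v/(P + v))
g(W) = (1 + W)*(2 + W) (g(W) = (W + 2*W/(W + W))*(W + 2) = (W + 2*W/((2*W)))*(2 + W) = (W + 2*W*(1/(2*W)))*(2 + W) = (W + 1)*(2 + W) = (1 + W)*(2 + W))
g(U(-3)) + (-12 - 1*(-6))*X = (2 + (-12)² + 3*(-12)) + (-12 - 1*(-6))*47 = (2 + 144 - 36) + (-12 + 6)*47 = 110 - 6*47 = 110 - 282 = -172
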